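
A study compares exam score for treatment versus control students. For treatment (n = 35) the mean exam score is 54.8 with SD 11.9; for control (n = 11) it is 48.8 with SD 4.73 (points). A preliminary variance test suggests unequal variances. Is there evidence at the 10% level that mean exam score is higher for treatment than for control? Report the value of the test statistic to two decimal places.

Let group 1 = treatment, group 2 = control. H0: μ_1 = μ_2; H1: μ_1 > μ_2 (Welch's two-sample t-test, right-tailed).
t = (x̄_1 − x̄_2)/√(s_1²/n_1 + s_2²/n_2) = (54.8 − 48.8)/√(11.9²/35 + 4.73²/11) = 2.43
Welch–Satterthwaite df ≈ 41.30
p-value = P(T ≥ 2.43) ≈ 0.0097
Since p ≈ 0.0097 < α = 0.1, reject H0; the data support H1.

2.43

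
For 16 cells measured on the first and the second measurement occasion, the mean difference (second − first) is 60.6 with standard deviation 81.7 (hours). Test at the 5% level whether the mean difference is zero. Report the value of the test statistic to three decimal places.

2.967

H0: μ_d = 0; H1: μ_d ≠ 0 (paired t-test on the differences, two-sided).
t = d̄/(s_d/√n) = 60.6/(81.7/√16) = 2.967
df = n − 1 = 15
Two-sided p-value ≈ 0.010
Since p ≈ 0.010 < α = 0.05, reject H0; the evidence is statistically significant.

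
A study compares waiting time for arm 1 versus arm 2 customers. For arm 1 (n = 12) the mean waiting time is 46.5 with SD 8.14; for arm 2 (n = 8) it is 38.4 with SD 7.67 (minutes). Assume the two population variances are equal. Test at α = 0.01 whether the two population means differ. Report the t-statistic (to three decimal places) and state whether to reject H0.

Let group 1 = arm 1, group 2 = arm 2. H0: μ_1 = μ_2; H1: μ_1 ≠ μ_2 (two-sample pooled-variance t-test, two-sided).
s_p² = [(12−1)·8.14² + (8−1)·7.67²]/(12+8−2) = 63.3699
t = (46.5 − 38.4)/√[63.3699·(1/12 + 1/8)] = 2.229
df = n₁ + n₂ − 2 = 18
Two-sided p-value ≈ 0.039
Since p ≈ 0.039 > α = 0.01, fail to reject H0; the evidence is not statistically significant.

t = 2.229; fail to reject H0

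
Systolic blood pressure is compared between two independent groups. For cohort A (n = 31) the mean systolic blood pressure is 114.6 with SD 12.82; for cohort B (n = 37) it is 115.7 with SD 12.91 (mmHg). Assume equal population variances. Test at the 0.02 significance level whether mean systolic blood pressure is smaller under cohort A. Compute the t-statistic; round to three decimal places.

Let group 1 = cohort A, group 2 = cohort B. H0: μ_1 = μ_2; H1: μ_1 < μ_2 (two-sample pooled-variance t-test, left-tailed).
s_p² = [(31−1)·12.82² + (37−1)·12.91²]/(31+37−2) = 165.616
t = (114.6 − 115.7)/√[165.616·(1/31 + 1/37)] = -0.351
df = n₁ + n₂ − 2 = 66
p-value = P(T ≤ -0.351) ≈ 0.3633
Since p ≈ 0.3633 > α = 0.02, fail to reject H0; the data do not provide sufficient evidence against H0.

-0.351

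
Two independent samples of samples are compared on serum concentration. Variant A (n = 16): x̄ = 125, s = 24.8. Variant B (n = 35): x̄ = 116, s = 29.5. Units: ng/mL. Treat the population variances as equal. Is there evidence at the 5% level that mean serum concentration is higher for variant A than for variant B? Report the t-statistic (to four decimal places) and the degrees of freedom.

t = 1.0596, df = 49

Let group 1 = variant A, group 2 = variant B. H0: μ_1 = μ_2; H1: μ_1 > μ_2 (two-sample pooled-variance t-test, right-tailed).
s_p² = [(16−1)·24.8² + (35−1)·29.5²]/(16+35−2) = 792.124
t = (125 − 116)/√[792.124·(1/16 + 1/35)] = 1.0596
df = n₁ + n₂ − 2 = 49
p-value = P(T ≥ 1.0596) ≈ 0.1473
Since p ≈ 0.1473 > α = 0.05, fail to reject H0; the data do not provide sufficient evidence against H0.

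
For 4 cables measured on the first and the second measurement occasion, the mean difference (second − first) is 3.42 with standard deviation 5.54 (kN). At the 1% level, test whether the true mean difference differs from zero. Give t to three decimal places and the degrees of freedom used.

t = 1.235, df = 3

H0: μ_d = 0; H1: μ_d ≠ 0 (paired t-test on the differences, two-sided).
t = d̄/(s_d/√n) = 3.42/(5.54/√4) = 1.235
df = n − 1 = 3
Two-sided p-value ≈ 0.3048
Since p ≈ 0.3048 > α = 0.01, fail to reject H0; the evidence is not statistically significant.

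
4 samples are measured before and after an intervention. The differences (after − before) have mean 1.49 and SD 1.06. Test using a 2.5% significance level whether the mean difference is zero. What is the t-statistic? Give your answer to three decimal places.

H0: μ_d = 0; H1: μ_d ≠ 0 (paired t-test on the differences, two-sided).
t = d̄/(s_d/√n) = 1.49/(1.06/√4) = 2.811
df = n − 1 = 3
Two-sided p-value ≈ 0.067
Since p ≈ 0.067 > α = 0.025, fail to reject H0; the evidence is not statistically significant.

2.811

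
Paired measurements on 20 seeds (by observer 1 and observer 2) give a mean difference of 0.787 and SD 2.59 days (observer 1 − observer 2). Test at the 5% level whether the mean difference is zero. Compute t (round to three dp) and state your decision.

H0: μ_d = 0; H1: μ_d ≠ 0 (paired t-test on the differences, two-sided).
t = d̄/(s_d/√n) = 0.787/(2.59/√20) = 1.359
df = n − 1 = 19
Two-sided p-value ≈ 0.190
Since p ≈ 0.190 > α = 0.05, fail to reject H0; the evidence is not statistically significant.

t = 1.359; fail to reject H0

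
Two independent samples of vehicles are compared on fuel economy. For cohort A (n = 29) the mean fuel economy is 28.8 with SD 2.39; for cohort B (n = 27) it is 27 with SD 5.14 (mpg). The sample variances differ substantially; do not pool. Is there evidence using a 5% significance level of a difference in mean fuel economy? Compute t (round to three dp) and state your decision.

Let group 1 = cohort A, group 2 = cohort B. H0: μ_1 = μ_2; H1: μ_1 ≠ μ_2 (Welch's two-sample t-test, two-sided).
t = (x̄_1 − x̄_2)/√(s_1²/n_1 + s_2²/n_2) = (28.8 − 27)/√(2.39²/29 + 5.14²/27) = 1.660
Welch–Satterthwaite df ≈ 36.16
Two-sided p-value ≈ 0.106
Since p ≈ 0.106 > α = 0.05, fail to reject H0; the evidence is not statistically significant.

t = 1.660; fail to reject H0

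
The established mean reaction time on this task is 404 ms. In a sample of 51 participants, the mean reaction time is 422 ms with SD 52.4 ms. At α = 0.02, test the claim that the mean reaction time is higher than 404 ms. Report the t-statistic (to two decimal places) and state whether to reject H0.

t = 2.45; reject H0

H0: μ = 404; H1: μ > 404 (one-sample t-test, right-tailed).
t = (x̄ − μ₀)/(s/√n) = (422 − 404)/(52.4/√51) = 2.45
df = n − 1 = 50
p-value = P(T ≥ 2.45) ≈ 0.009
Since p ≈ 0.009 < α = 0.02, reject H0; the data support H1.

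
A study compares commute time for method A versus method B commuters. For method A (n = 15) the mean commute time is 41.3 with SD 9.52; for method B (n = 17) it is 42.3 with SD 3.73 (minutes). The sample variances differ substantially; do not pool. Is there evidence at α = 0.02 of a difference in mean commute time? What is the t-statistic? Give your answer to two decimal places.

-0.38

Let group 1 = method A, group 2 = method B. H0: μ_1 = μ_2; H1: μ_1 ≠ μ_2 (Welch's two-sample t-test, two-sided).
t = (x̄_1 − x̄_2)/√(s_1²/n_1 + s_2²/n_2) = (41.3 − 42.3)/√(9.52²/15 + 3.73²/17) = -0.38
Welch–Satterthwaite df ≈ 17.76
Two-sided p-value ≈ 0.707
Since p ≈ 0.707 > α = 0.02, fail to reject H0; the data do not provide sufficient evidence against H0.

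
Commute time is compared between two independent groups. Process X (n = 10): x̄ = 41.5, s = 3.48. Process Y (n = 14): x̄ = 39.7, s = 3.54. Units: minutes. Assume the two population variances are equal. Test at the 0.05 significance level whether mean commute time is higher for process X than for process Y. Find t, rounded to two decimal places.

Let group 1 = process X, group 2 = process Y. H0: μ_1 = μ_2; H1: μ_1 > μ_2 (two-sample pooled-variance t-test, right-tailed).
s_p² = [(10−1)·3.48² + (14−1)·3.54²]/(10+14−2) = 12.3593
t = (41.5 − 39.7)/√[12.3593·(1/10 + 1/14)] = 1.24
df = n₁ + n₂ − 2 = 22
p-value = P(T ≥ 1.24) ≈ 0.1146
Since p ≈ 0.1146 > α = 0.05, fail to reject H0; the evidence is not statistically significant.

1.24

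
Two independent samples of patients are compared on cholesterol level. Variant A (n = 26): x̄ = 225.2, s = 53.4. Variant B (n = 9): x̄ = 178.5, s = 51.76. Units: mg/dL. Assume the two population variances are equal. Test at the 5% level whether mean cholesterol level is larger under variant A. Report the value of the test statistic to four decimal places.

Let group 1 = variant A, group 2 = variant B. H0: μ_1 = μ_2; H1: μ_1 > μ_2 (two-sample pooled-variance t-test, right-tailed).
s_p² = [(26−1)·53.4² + (9−1)·51.76²]/(26+9−2) = 2809.75
t = (225.2 − 178.5)/√[2809.75·(1/26 + 1/9)] = 2.2780
df = n₁ + n₂ − 2 = 33
p-value = P(T ≥ 2.2780) ≈ 0.015
Since p ≈ 0.015 < α = 0.05, reject H0; the evidence is statistically significant.

2.2780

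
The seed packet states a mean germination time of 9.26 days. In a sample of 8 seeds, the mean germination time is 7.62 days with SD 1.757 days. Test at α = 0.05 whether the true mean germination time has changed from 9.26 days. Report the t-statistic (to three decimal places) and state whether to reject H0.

H0: μ = 9.26; H1: μ ≠ 9.26 (one-sample t-test, two-sided).
t = (x̄ − μ₀)/(s/√n) = (7.62 − 9.26)/(1.757/√8) = -2.640
df = n − 1 = 7
Two-sided p-value ≈ 0.033
Since p ≈ 0.033 < α = 0.05, reject H0; the data support H1.

t = -2.640; reject H0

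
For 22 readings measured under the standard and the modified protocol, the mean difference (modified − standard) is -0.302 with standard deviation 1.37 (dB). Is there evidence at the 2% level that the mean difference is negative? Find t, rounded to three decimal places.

-1.034

H0: μ_d = 0; H1: μ_d < 0 (paired t-test on the differences, left-tailed).
t = d̄/(s_d/√n) = -0.302/(1.37/√22) = -1.034
df = n − 1 = 21
p-value = P(T ≤ -1.034) ≈ 0.156
Since p ≈ 0.156 > α = 0.02, fail to reject H0; the evidence is not statistically significant.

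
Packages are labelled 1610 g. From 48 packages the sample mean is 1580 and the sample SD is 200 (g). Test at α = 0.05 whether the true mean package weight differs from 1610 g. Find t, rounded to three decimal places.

H0: μ = 1610; H1: μ ≠ 1610 (one-sample t-test, two-sided).
t = (x̄ − μ₀)/(s/√n) = (1580 − 1610)/(200/√48) = -1.039
df = n − 1 = 47
Two-sided p-value ≈ 0.3040
Since p ≈ 0.3040 > α = 0.05, fail to reject H0; the data do not provide sufficient evidence against H0.

-1.039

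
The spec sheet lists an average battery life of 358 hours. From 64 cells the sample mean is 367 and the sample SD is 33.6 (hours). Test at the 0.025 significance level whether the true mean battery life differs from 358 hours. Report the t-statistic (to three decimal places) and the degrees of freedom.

t = 2.143, df = 63

H0: μ = 358; H1: μ ≠ 358 (one-sample t-test, two-sided).
t = (x̄ − μ₀)/(s/√n) = (367 − 358)/(33.6/√64) = 2.143
df = n − 1 = 63
Two-sided p-value ≈ 0.036
Since p ≈ 0.036 > α = 0.025, fail to reject H0; the data do not provide sufficient evidence against H0.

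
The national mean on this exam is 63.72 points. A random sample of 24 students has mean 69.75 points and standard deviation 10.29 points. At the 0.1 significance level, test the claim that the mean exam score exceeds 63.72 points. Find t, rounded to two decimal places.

2.87

H0: μ = 63.72; H1: μ > 63.72 (one-sample t-test, right-tailed).
t = (x̄ − μ₀)/(s/√n) = (69.75 − 63.72)/(10.29/√24) = 2.87
df = n − 1 = 23
p-value = P(T ≥ 2.87) ≈ 0.004
Since p ≈ 0.004 < α = 0.1, reject H0; the data support H1.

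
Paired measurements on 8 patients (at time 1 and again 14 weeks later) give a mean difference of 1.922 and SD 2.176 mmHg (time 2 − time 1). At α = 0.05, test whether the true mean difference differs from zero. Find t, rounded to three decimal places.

H0: μ_d = 0; H1: μ_d ≠ 0 (paired t-test on the differences, two-sided).
t = d̄/(s_d/√n) = 1.922/(2.176/√8) = 2.498
df = n − 1 = 7
Two-sided p-value ≈ 0.041
Since p ≈ 0.041 < α = 0.05, reject H0; the evidence is statistically significant.

2.498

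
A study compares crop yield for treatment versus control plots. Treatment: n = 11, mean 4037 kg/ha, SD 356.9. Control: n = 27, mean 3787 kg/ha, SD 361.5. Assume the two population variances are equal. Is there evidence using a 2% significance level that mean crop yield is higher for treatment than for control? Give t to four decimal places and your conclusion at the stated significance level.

t = 1.9402; fail to reject H0

Let group 1 = treatment, group 2 = control. H0: μ_1 = μ_2; H1: μ_1 > μ_2 (two-sample pooled-variance t-test, right-tailed).
s_p² = [(11−1)·356.9² + (27−1)·361.5²]/(11+27−2) = 129764
t = (4037 − 3787)/√[129764·(1/11 + 1/27)] = 1.9402
df = n₁ + n₂ − 2 = 36
p-value = P(T ≥ 1.9402) ≈ 0.0301
Since p ≈ 0.0301 > α = 0.02, fail to reject H0; the data do not provide sufficient evidence against H0.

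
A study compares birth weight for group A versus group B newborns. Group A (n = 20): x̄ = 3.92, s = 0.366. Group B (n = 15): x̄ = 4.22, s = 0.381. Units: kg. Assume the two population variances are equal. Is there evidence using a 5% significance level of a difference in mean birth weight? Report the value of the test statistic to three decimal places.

-2.358

Let group 1 = group A, group 2 = group B. H0: μ_1 = μ_2; H1: μ_1 ≠ μ_2 (two-sample pooled-variance t-test, two-sided).
s_p² = [(20−1)·0.366² + (15−1)·0.381²]/(20+15−2) = 0.13871
t = (3.92 − 4.22)/√[0.13871·(1/20 + 1/15)] = -2.358
df = n₁ + n₂ − 2 = 33
Two-sided p-value ≈ 0.0244
Since p ≈ 0.0244 < α = 0.05, reject H0; the data support H1.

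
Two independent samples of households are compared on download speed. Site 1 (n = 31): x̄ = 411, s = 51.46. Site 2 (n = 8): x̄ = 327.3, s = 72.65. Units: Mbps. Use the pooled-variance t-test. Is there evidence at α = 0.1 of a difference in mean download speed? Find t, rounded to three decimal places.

Let group 1 = site 1, group 2 = site 2. H0: μ_1 = μ_2; H1: μ_1 ≠ μ_2 (two-sample pooled-variance t-test, two-sided).
s_p² = [(31−1)·51.46² + (8−1)·72.65²]/(31+8−2) = 3145.68
t = (411 − 327.3)/√[3145.68·(1/31 + 1/8)] = 3.763
df = n₁ + n₂ − 2 = 37
Two-sided p-value ≈ 0.0006
Since p ≈ 0.0006 < α = 0.1, reject H0; the evidence is statistically significant.

3.763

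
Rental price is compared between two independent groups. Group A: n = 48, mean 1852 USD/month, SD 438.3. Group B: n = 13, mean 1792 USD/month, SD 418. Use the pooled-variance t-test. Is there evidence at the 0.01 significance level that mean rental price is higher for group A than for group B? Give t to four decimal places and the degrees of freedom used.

Let group 1 = group A, group 2 = group B. H0: μ_1 = μ_2; H1: μ_1 > μ_2 (two-sample pooled-variance t-test, right-tailed).
s_p² = [(48−1)·438.3² + (13−1)·418²]/(48+13−2) = 188571
t = (1852 − 1792)/√[188571·(1/48 + 1/13)] = 0.4419
df = n₁ + n₂ − 2 = 59
p-value = P(T ≥ 0.4419) ≈ 0.330
Since p ≈ 0.330 > α = 0.01, fail to reject H0; the evidence is not statistically significant.

t = 0.4419, df = 59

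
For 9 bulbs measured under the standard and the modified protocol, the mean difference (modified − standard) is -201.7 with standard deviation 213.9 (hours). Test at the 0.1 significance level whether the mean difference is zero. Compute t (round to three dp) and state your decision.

H0: μ_d = 0; H1: μ_d ≠ 0 (paired t-test on the differences, two-sided).
t = d̄/(s_d/√n) = -201.7/(213.9/√9) = -2.829
df = n − 1 = 8
Two-sided p-value ≈ 0.0222
Since p ≈ 0.0222 < α = 0.1, reject H0; the evidence is statistically significant.

t = -2.829; reject H0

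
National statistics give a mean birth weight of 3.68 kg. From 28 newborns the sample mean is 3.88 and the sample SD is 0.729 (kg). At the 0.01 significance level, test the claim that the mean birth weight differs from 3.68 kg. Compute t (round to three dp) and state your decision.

t = 1.452; fail to reject H0

H0: μ = 3.68; H1: μ ≠ 3.68 (one-sample t-test, two-sided).
t = (x̄ − μ₀)/(s/√n) = (3.88 − 3.68)/(0.729/√28) = 1.452
df = n − 1 = 27
Two-sided p-value ≈ 0.158
Since p ≈ 0.158 > α = 0.01, fail to reject H0; the data do not provide sufficient evidence against H0.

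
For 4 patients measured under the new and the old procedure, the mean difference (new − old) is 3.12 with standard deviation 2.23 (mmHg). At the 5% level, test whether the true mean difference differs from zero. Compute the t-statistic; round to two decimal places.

H0: μ_d = 0; H1: μ_d ≠ 0 (paired t-test on the differences, two-sided).
t = d̄/(s_d/√n) = 3.12/(2.23/√4) = 2.80
df = n − 1 = 3
Two-sided p-value ≈ 0.0680
Since p ≈ 0.0680 > α = 0.05, fail to reject H0; the data do not provide sufficient evidence against H0.

2.80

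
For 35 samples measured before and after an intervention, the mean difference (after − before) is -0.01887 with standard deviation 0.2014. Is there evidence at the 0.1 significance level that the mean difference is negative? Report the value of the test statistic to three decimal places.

H0: μ_d = 0; H1: μ_d < 0 (paired t-test on the differences, left-tailed).
t = d̄/(s_d/√n) = -0.01887/(0.2014/√35) = -0.554
df = n − 1 = 34
p-value = P(T ≤ -0.554) ≈ 0.292
Since p ≈ 0.292 > α = 0.1, fail to reject H0; the data do not provide sufficient evidence against H0.

-0.554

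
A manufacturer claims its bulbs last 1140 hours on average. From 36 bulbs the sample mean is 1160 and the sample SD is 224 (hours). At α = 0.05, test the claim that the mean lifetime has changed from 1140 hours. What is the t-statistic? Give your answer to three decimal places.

0.536

H0: μ = 1140; H1: μ ≠ 1140 (one-sample t-test, two-sided).
t = (x̄ − μ₀)/(s/√n) = (1160 − 1140)/(224/√36) = 0.536
df = n − 1 = 35
Two-sided p-value ≈ 0.596
Since p ≈ 0.596 > α = 0.05, fail to reject H0; the evidence is not statistically significant.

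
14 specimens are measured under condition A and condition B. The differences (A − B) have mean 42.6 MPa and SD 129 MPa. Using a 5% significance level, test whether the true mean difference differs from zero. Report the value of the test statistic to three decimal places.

H0: μ_d = 0; H1: μ_d ≠ 0 (paired t-test on the differences, two-sided).
t = d̄/(s_d/√n) = 42.6/(129/√14) = 1.236
df = n − 1 = 13
Two-sided p-value ≈ 0.238
Since p ≈ 0.238 > α = 0.05, fail to reject H0; the evidence is not statistically significant.

1.236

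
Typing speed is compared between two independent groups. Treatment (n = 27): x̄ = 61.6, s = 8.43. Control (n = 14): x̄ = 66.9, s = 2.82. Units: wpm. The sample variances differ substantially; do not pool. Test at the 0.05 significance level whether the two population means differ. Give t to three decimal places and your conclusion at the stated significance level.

Let group 1 = treatment, group 2 = control. H0: μ_1 = μ_2; H1: μ_1 ≠ μ_2 (Welch's two-sample t-test, two-sided).
t = (x̄_1 − x̄_2)/√(s_1²/n_1 + s_2²/n_2) = (61.6 − 66.9)/√(8.43²/27 + 2.82²/14) = -2.963
Welch–Satterthwaite df ≈ 35.16
Two-sided p-value ≈ 0.005
Since p ≈ 0.005 < α = 0.05, reject H0; the evidence is statistically significant.

t = -2.963; reject H0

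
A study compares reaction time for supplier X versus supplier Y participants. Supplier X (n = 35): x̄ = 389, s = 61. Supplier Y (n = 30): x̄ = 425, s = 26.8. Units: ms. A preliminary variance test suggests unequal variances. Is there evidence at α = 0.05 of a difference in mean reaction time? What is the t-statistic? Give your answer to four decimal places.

-3.1543

Let group 1 = supplier X, group 2 = supplier Y. H0: μ_1 = μ_2; H1: μ_1 ≠ μ_2 (Welch's two-sample t-test, two-sided).
t = (x̄_1 − x̄_2)/√(s_1²/n_1 + s_2²/n_2) = (389 − 425)/√(61²/35 + 26.8²/30) = -3.1543
Welch–Satterthwaite df ≈ 48.17
Two-sided p-value ≈ 0.003
Since p ≈ 0.003 < α = 0.05, reject H0; the data support H1.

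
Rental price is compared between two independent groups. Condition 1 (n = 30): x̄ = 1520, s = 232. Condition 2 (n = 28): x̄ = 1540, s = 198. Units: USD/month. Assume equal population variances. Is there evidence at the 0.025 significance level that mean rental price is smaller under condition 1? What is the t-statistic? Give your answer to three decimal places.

Let group 1 = condition 1, group 2 = condition 2. H0: μ_1 = μ_2; H1: μ_1 < μ_2 (two-sample pooled-variance t-test, left-tailed).
s_p² = [(30−1)·232² + (28−1)·198²]/(30+28−2) = 46775.1
t = (1520 − 1540)/√[46775.1·(1/30 + 1/28)] = -0.352
df = n₁ + n₂ − 2 = 56
p-value = P(T ≤ -0.352) ≈ 0.3631
Since p ≈ 0.3631 > α = 0.025, fail to reject H0; the evidence is not statistically significant.

-0.352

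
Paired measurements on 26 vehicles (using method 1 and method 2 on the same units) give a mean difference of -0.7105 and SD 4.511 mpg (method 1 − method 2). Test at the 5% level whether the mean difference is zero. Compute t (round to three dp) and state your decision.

t = -0.803; fail to reject H0

H0: μ_d = 0; H1: μ_d ≠ 0 (paired t-test on the differences, two-sided).
t = d̄/(s_d/√n) = -0.7105/(4.511/√26) = -0.803
df = n − 1 = 25
Two-sided p-value ≈ 0.4295
Since p ≈ 0.4295 > α = 0.05, fail to reject H0; the evidence is not statistically significant.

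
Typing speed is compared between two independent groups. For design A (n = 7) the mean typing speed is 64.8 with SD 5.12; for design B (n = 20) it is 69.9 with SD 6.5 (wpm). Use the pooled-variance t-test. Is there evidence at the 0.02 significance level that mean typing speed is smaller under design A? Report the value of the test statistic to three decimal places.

-1.874

Let group 1 = design A, group 2 = design B. H0: μ_1 = μ_2; H1: μ_1 < μ_2 (two-sample pooled-variance t-test, left-tailed).
s_p² = [(7−1)·5.12² + (20−1)·6.5²]/(7+20−2) = 38.4015
t = (64.8 − 69.9)/√[38.4015·(1/7 + 1/20)] = -1.874
df = n₁ + n₂ − 2 = 25
p-value = P(T ≤ -1.874) ≈ 0.036
Since p ≈ 0.036 > α = 0.02, fail to reject H0; the evidence is not statistically significant.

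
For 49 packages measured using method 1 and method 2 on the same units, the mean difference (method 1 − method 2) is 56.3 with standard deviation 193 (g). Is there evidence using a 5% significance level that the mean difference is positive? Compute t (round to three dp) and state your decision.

H0: μ_d = 0; H1: μ_d > 0 (paired t-test on the differences, right-tailed).
t = d̄/(s_d/√n) = 56.3/(193/√49) = 2.042
df = n − 1 = 48
p-value = P(T ≥ 2.042) ≈ 0.023
Since p ≈ 0.023 < α = 0.05, reject H0; the data support H1.

t = 2.042; reject H0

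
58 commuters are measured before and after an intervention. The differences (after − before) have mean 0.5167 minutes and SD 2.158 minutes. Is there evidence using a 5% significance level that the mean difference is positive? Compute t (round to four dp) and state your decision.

H0: μ_d = 0; H1: μ_d > 0 (paired t-test on the differences, right-tailed).
t = d̄/(s_d/√n) = 0.5167/(2.158/√58) = 1.8235
df = n − 1 = 57
p-value = P(T ≥ 1.8235) ≈ 0.037
Since p ≈ 0.037 < α = 0.05, reject H0; the evidence is statistically significant.

t = 1.8235; reject H0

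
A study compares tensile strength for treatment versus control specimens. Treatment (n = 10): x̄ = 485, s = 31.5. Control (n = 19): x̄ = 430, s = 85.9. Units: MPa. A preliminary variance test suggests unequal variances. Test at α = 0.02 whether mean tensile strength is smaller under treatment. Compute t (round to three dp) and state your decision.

t = 2.491; fail to reject H0

Let group 1 = treatment, group 2 = control. H0: μ_1 = μ_2; H1: μ_1 < μ_2 (Welch's two-sample t-test, left-tailed).
t = (x̄_1 − x̄_2)/√(s_1²/n_1 + s_2²/n_2) = (485 − 430)/√(31.5²/10 + 85.9²/19) = 2.491
Welch–Satterthwaite df ≈ 25.10
p-value = P(T ≤ 2.491) ≈ 0.990
Since p ≈ 0.990 > α = 0.02, fail to reject H0; the data do not provide sufficient evidence against H0.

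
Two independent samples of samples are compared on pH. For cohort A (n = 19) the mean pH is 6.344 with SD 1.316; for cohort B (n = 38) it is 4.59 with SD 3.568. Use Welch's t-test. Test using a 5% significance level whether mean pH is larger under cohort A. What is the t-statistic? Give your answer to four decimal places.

2.6868

Let group 1 = cohort A, group 2 = cohort B. H0: μ_1 = μ_2; H1: μ_1 > μ_2 (Welch's two-sample t-test, right-tailed).
t = (x̄_1 − x̄_2)/√(s_1²/n_1 + s_2²/n_2) = (6.344 − 4.59)/√(1.316²/19 + 3.568²/38) = 2.6868
Welch–Satterthwaite df ≈ 51.97
p-value = P(T ≥ 2.6868) ≈ 0.005
Since p ≈ 0.005 < α = 0.05, reject H0; the evidence is statistically significant.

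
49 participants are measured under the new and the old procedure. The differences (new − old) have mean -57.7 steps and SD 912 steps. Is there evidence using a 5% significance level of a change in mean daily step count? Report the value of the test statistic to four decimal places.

-0.4429

H0: μ_d = 0; H1: μ_d ≠ 0 (paired t-test on the differences, two-sided).
t = d̄/(s_d/√n) = -57.7/(912/√49) = -0.4429
df = n − 1 = 48
Two-sided p-value ≈ 0.660
Since p ≈ 0.660 > α = 0.05, fail to reject H0; the evidence is not statistically significant.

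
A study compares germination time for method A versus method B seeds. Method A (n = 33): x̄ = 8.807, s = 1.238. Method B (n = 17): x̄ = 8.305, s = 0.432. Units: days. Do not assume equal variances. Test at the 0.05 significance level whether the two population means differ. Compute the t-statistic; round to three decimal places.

Let group 1 = method A, group 2 = method B. H0: μ_1 = μ_2; H1: μ_1 ≠ μ_2 (Welch's two-sample t-test, two-sided).
t = (x̄_1 − x̄_2)/√(s_1²/n_1 + s_2²/n_2) = (8.807 − 8.305)/√(1.238²/33 + 0.432²/17) = 2.095
Welch–Satterthwaite df ≈ 44.00
Two-sided p-value ≈ 0.042
Since p ≈ 0.042 < α = 0.05, reject H0; the data support H1.

2.095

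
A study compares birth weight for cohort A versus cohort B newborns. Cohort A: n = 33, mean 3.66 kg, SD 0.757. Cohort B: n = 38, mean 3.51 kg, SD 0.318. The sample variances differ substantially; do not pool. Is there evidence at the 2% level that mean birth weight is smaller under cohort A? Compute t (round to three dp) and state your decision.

t = 1.060; fail to reject H0

Let group 1 = cohort A, group 2 = cohort B. H0: μ_1 = μ_2; H1: μ_1 < μ_2 (Welch's two-sample t-test, left-tailed).
t = (x̄_1 − x̄_2)/√(s_1²/n_1 + s_2²/n_2) = (3.66 − 3.51)/√(0.757²/33 + 0.318²/38) = 1.060
Welch–Satterthwaite df ≈ 41.71
p-value = P(T ≤ 1.060) ≈ 0.8524
Since p ≈ 0.8524 > α = 0.02, fail to reject H0; the data do not provide sufficient evidence against H0.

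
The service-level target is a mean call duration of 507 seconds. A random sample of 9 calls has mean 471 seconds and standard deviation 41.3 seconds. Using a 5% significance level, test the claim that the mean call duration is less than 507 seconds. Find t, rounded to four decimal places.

-2.6150

H0: μ = 507; H1: μ < 507 (one-sample t-test, left-tailed).
t = (x̄ − μ₀)/(s/√n) = (471 − 507)/(41.3/√9) = -2.6150
df = n − 1 = 8
p-value = P(T ≤ -2.6150) ≈ 0.015
Since p ≈ 0.015 < α = 0.05, reject H0; the evidence is statistically significant.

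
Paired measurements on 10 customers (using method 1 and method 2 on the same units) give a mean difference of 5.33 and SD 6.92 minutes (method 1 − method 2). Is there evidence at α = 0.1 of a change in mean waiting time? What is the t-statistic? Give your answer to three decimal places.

H0: μ_d = 0; H1: μ_d ≠ 0 (paired t-test on the differences, two-sided).
t = d̄/(s_d/√n) = 5.33/(6.92/√10) = 2.436
df = n − 1 = 9
Two-sided p-value ≈ 0.0376
Since p ≈ 0.0376 < α = 0.1, reject H0; the evidence is statistically significant.

2.436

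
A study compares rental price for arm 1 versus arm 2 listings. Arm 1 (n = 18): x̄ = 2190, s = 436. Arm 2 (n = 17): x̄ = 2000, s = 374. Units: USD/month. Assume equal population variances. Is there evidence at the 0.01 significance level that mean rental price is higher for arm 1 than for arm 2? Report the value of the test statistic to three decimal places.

Let group 1 = arm 1, group 2 = arm 2. H0: μ_1 = μ_2; H1: μ_1 > μ_2 (two-sample pooled-variance t-test, right-tailed).
s_p² = [(18−1)·436² + (17−1)·374²]/(18+17−2) = 165747
t = (2190 − 2000)/√[165747·(1/18 + 1/17)] = 1.380
df = n₁ + n₂ − 2 = 33
p-value = P(T ≥ 1.380) ≈ 0.088
Since p ≈ 0.088 > α = 0.01, fail to reject H0; the evidence is not statistically significant.

1.380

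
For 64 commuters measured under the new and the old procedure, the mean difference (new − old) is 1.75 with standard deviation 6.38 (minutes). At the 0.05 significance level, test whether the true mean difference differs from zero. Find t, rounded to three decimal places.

2.194

H0: μ_d = 0; H1: μ_d ≠ 0 (paired t-test on the differences, two-sided).
t = d̄/(s_d/√n) = 1.75/(6.38/√64) = 2.194
df = n − 1 = 63
Two-sided p-value ≈ 0.032
Since p ≈ 0.032 < α = 0.05, reject H0; the evidence is statistically significant.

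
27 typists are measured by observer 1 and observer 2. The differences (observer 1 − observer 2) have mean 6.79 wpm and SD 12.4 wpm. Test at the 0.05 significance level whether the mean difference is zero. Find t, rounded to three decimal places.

2.845

H0: μ_d = 0; H1: μ_d ≠ 0 (paired t-test on the differences, two-sided).
t = d̄/(s_d/√n) = 6.79/(12.4/√27) = 2.845
df = n − 1 = 26
Two-sided p-value ≈ 0.0085
Since p ≈ 0.0085 < α = 0.05, reject H0; the data support H1.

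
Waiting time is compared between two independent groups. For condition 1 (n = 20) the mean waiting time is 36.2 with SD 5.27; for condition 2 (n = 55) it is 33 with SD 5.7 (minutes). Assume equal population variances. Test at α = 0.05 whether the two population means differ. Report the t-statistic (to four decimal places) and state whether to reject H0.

t = 2.1918; reject H0

Let group 1 = condition 1, group 2 = condition 2. H0: μ_1 = μ_2; H1: μ_1 ≠ μ_2 (two-sample pooled-variance t-test, two-sided).
s_p² = [(20−1)·5.27² + (55−1)·5.7²]/(20+55−2) = 31.2623
t = (36.2 − 33)/√[31.2623·(1/20 + 1/55)] = 2.1918
df = n₁ + n₂ − 2 = 73
Two-sided p-value ≈ 0.032
Since p ≈ 0.032 < α = 0.05, reject H0; the data support H1.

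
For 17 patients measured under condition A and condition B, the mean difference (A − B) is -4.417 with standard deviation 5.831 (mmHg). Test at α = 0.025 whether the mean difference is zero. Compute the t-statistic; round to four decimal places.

-3.1233

H0: μ_d = 0; H1: μ_d ≠ 0 (paired t-test on the differences, two-sided).
t = d̄/(s_d/√n) = -4.417/(5.831/√17) = -3.1233
df = n − 1 = 16
Two-sided p-value ≈ 0.007
Since p ≈ 0.007 < α = 0.025, reject H0; the evidence is statistically significant.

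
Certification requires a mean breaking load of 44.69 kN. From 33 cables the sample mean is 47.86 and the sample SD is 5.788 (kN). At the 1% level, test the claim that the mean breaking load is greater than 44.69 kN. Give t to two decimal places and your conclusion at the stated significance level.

H0: μ = 44.69; H1: μ > 44.69 (one-sample t-test, right-tailed).
t = (x̄ − μ₀)/(s/√n) = (47.86 − 44.69)/(5.788/√33) = 3.15
df = n − 1 = 32
p-value = P(T ≥ 3.15) ≈ 0.002
Since p ≈ 0.002 < α = 0.01, reject H0; the evidence is statistically significant.

t = 3.15; reject H0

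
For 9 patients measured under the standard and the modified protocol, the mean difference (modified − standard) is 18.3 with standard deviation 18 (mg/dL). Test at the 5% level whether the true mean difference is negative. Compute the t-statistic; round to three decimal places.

3.050

H0: μ_d = 0; H1: μ_d < 0 (paired t-test on the differences, left-tailed).
t = d̄/(s_d/√n) = 18.3/(18/√9) = 3.050
df = n − 1 = 8
p-value = P(T ≤ 3.050) ≈ 0.992
Since p ≈ 0.992 > α = 0.05, fail to reject H0; the data do not provide sufficient evidence against H0.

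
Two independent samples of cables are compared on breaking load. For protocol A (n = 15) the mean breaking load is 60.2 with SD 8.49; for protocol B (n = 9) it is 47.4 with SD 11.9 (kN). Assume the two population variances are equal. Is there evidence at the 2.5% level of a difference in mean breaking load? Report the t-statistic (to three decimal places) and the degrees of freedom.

Let group 1 = protocol A, group 2 = protocol B. H0: μ_1 = μ_2; H1: μ_1 ≠ μ_2 (two-sample pooled-variance t-test, two-sided).
s_p² = [(15−1)·8.49² + (9−1)·11.9²]/(15+9−2) = 97.3637
t = (60.2 − 47.4)/√[97.3637·(1/15 + 1/9)] = 3.077
df = n₁ + n₂ − 2 = 22
Two-sided p-value ≈ 0.0055
Since p ≈ 0.0055 < α = 0.025, reject H0; the evidence is statistically significant.

t = 3.077, df = 22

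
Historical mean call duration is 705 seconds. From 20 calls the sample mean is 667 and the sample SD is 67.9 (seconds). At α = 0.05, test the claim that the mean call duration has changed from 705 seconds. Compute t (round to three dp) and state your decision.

t = -2.503; reject H0

H0: μ = 705; H1: μ ≠ 705 (one-sample t-test, two-sided).
t = (x̄ − μ₀)/(s/√n) = (667 − 705)/(67.9/√20) = -2.503
df = n − 1 = 19
Two-sided p-value ≈ 0.0216
Since p ≈ 0.0216 < α = 0.05, reject H0; the evidence is statistically significant.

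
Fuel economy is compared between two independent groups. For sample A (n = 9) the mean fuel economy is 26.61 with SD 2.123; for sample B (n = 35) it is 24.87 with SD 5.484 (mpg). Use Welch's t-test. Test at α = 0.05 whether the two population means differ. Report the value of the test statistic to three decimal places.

1.492

Let group 1 = sample A, group 2 = sample B. H0: μ_1 = μ_2; H1: μ_1 ≠ μ_2 (Welch's two-sample t-test, two-sided).
t = (x̄_1 − x̄_2)/√(s_1²/n_1 + s_2²/n_2) = (26.61 − 24.87)/√(2.123²/9 + 5.484²/35) = 1.492
Welch–Satterthwaite df ≈ 34.86
Two-sided p-value ≈ 0.1447
Since p ≈ 0.1447 > α = 0.05, fail to reject H0; the evidence is not statistically significant.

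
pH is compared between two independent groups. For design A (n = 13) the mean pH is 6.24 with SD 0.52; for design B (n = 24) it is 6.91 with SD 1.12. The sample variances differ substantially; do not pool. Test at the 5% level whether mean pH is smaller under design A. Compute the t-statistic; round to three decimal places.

-2.479

Let group 1 = design A, group 2 = design B. H0: μ_1 = μ_2; H1: μ_1 < μ_2 (Welch's two-sample t-test, left-tailed).
t = (x̄_1 − x̄_2)/√(s_1²/n_1 + s_2²/n_2) = (6.24 − 6.91)/√(0.52²/13 + 1.12²/24) = -2.479
Welch–Satterthwaite df ≈ 34.48
p-value = P(T ≤ -2.479) ≈ 0.0091
Since p ≈ 0.0091 < α = 0.05, reject H0; the evidence is statistically significant.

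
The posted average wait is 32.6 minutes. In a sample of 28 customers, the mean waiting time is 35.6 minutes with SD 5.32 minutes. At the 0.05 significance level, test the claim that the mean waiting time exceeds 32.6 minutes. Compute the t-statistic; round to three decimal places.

2.984

H0: μ = 32.6; H1: μ > 32.6 (one-sample t-test, right-tailed).
t = (x̄ − μ₀)/(s/√n) = (35.6 − 32.6)/(5.32/√28) = 2.984
df = n − 1 = 27
p-value = P(T ≥ 2.984) ≈ 0.0030
Since p ≈ 0.0030 < α = 0.05, reject H0; the data support H1.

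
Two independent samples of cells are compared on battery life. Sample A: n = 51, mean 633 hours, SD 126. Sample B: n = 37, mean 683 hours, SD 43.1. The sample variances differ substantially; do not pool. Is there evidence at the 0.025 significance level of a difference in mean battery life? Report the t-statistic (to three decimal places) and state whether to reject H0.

t = -2.630; reject H0

Let group 1 = sample A, group 2 = sample B. H0: μ_1 = μ_2; H1: μ_1 ≠ μ_2 (Welch's two-sample t-test, two-sided).
t = (x̄_1 − x̄_2)/√(s_1²/n_1 + s_2²/n_2) = (633 − 683)/√(126²/51 + 43.1²/37) = -2.630
Welch–Satterthwaite df ≈ 65.08
Two-sided p-value ≈ 0.011
Since p ≈ 0.011 < α = 0.025, reject H0; the evidence is statistically significant.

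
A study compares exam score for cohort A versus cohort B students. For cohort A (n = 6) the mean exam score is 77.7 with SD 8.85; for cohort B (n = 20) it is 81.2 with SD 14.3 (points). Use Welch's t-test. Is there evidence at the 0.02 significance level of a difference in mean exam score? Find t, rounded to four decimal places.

Let group 1 = cohort A, group 2 = cohort B. H0: μ_1 = μ_2; H1: μ_1 ≠ μ_2 (Welch's two-sample t-test, two-sided).
t = (x̄_1 − x̄_2)/√(s_1²/n_1 + s_2²/n_2) = (77.7 − 81.2)/√(8.85²/6 + 14.3²/20) = -0.7254
Welch–Satterthwaite df ≈ 13.69
Two-sided p-value ≈ 0.4804
Since p ≈ 0.4804 > α = 0.02, fail to reject H0; the evidence is not statistically significant.

-0.7254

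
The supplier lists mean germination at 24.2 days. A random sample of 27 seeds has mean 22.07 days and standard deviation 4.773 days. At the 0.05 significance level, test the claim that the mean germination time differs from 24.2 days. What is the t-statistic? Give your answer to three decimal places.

-2.319

H0: μ = 24.2; H1: μ ≠ 24.2 (one-sample t-test, two-sided).
t = (x̄ − μ₀)/(s/√n) = (22.07 − 24.2)/(4.773/√27) = -2.319
df = n − 1 = 26
Two-sided p-value ≈ 0.0285
Since p ≈ 0.0285 < α = 0.05, reject H0; the evidence is statistically significant.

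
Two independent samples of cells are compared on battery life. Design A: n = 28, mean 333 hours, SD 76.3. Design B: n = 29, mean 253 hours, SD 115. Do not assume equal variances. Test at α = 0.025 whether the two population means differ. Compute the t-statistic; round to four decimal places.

Let group 1 = design A, group 2 = design B. H0: μ_1 = μ_2; H1: μ_1 ≠ μ_2 (Welch's two-sample t-test, two-sided).
t = (x̄_1 − x̄_2)/√(s_1²/n_1 + s_2²/n_2) = (333 − 253)/√(76.3²/28 + 115²/29) = 3.1047
Welch–Satterthwaite df ≈ 48.83
Two-sided p-value ≈ 0.003
Since p ≈ 0.003 < α = 0.025, reject H0; the evidence is statistically significant.

3.1047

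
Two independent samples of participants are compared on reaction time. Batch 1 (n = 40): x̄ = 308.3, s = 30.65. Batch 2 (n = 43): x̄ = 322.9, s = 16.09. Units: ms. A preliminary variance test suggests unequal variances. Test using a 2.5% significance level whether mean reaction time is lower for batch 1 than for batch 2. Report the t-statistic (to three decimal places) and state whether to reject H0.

Let group 1 = batch 1, group 2 = batch 2. H0: μ_1 = μ_2; H1: μ_1 < μ_2 (Welch's two-sample t-test, left-tailed).
t = (x̄_1 − x̄_2)/√(s_1²/n_1 + s_2²/n_2) = (308.3 − 322.9)/√(30.65²/40 + 16.09²/43) = -2.688
Welch–Satterthwaite df ≈ 58.02
p-value = P(T ≤ -2.688) ≈ 0.0047
Since p ≈ 0.0047 < α = 0.025, reject H0; the evidence is statistically significant.

t = -2.688; reject H0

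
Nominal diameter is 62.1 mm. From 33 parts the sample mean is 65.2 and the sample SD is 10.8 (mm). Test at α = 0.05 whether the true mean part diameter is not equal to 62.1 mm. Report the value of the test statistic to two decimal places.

H0: μ = 62.1; H1: μ ≠ 62.1 (one-sample t-test, two-sided).
t = (x̄ − μ₀)/(s/√n) = (65.2 − 62.1)/(10.8/√33) = 1.65
df = n − 1 = 32
Two-sided p-value ≈ 0.109
Since p ≈ 0.109 > α = 0.05, fail to reject H0; the evidence is not statistically significant.

1.65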